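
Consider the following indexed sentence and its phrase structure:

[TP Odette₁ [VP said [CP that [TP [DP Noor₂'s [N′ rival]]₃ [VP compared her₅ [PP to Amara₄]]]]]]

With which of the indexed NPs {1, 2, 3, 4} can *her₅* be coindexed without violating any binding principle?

*her* is a pronoun, so Principle B applies: it must be free in its binding domain.
Binding domain of *her₅*: the embedded TP, whose subject is [Noor₂'s rival]₃.
*Odette₁* c-commands the pronoun but from outside its binding domain, and is not c-commanded by it → coindexation permitted.
*Noor₂* and the pronoun do not c-command one another → neither Principle B nor Principle C is at stake; coindexation permitted.
*[Noor₂'s rival]₃* c-commands the pronoun within its binding domain → coindexation would violate Principle B.
*Amara₄*: the pronoun c-commands this R-expression → coindexation would violate Principle C on *Amara₄*.

{1, 2}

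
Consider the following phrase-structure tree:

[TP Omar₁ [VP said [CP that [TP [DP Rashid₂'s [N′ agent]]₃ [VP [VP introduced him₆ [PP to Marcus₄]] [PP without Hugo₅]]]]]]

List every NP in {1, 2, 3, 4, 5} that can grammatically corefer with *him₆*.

*him* is a pronoun, so Principle B applies: it must be free in its binding domain.
Binding domain of *him₆*: the embedded TP, whose subject is [Rashid₂'s agent]₃.
*Omar₁* c-commands the pronoun but from outside its binding domain, and is not c-commanded by it → coindexation permitted.
*Rashid₂* and the pronoun do not c-command one another → neither Principle B nor Principle C is at stake; coindexation permitted.
*[Rashid₂'s agent]₃* c-commands the pronoun within its binding domain → coindexation would violate Principle B.
*Marcus₄*: the pronoun c-commands this R-expression → coindexation would violate Principle C on *Marcus₄*.
*Hugo₅* and the pronoun do not c-command one another → neither Principle B nor Principle C is at stake; coindexation permitted.

{1, 2, 5}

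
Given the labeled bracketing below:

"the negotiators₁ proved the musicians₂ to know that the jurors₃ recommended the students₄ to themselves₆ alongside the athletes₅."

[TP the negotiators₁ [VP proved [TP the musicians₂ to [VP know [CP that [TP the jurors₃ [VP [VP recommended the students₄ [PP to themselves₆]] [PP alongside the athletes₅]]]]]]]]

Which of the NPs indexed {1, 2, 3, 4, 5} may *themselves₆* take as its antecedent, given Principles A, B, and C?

*themselves* is an anaphor, so Principle A applies: it must be bound in its binding domain.
Binding domain of *themselves₆*: the embedded TP, whose subject is the jurors₃.
*the negotiators₁* c-commands the anaphor but is outside its binding domain → cannot satisfy Principle A.
*the musicians₂* c-commands the anaphor but is outside its binding domain → cannot satisfy Principle A.
*the jurors₃* c-commands the anaphor within its binding domain → licit binder.
*the students₄* c-commands the anaphor within its binding domain → licit binder.
*the athletes₅* does not c-command the anaphor → cannot bind it.

{3, 4}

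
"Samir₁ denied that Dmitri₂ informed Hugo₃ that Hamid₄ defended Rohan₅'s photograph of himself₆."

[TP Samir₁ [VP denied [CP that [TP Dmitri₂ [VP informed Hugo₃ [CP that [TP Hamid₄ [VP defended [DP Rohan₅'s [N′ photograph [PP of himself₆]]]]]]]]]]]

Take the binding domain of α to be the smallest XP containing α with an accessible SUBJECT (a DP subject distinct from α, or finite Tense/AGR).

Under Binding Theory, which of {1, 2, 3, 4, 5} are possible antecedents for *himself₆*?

{5}

*himself* is an anaphor, so Principle A applies: it must be bound in its binding domain.
Binding domain of *himself₆*: the possessed DP, whose subject is Rohan₅.
*Samir₁* c-commands the anaphor but is outside its binding domain → cannot satisfy Principle A.
*Dmitri₂* c-commands the anaphor but is outside its binding domain → cannot satisfy Principle A.
*Hugo₃* c-commands the anaphor but is outside its binding domain → cannot satisfy Principle A.
*Hamid₄* c-commands the anaphor but is outside its binding domain → cannot satisfy Principle A.
*Rohan₅* c-commands the anaphor within its binding domain → licit binder.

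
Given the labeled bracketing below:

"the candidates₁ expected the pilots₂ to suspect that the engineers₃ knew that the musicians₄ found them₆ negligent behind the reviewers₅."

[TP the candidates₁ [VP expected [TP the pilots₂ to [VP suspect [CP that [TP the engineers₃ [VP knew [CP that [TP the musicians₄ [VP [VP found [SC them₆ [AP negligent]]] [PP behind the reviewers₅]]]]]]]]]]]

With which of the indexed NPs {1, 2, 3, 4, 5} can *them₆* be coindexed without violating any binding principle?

{1, 2, 3, 5}

*them* is a pronoun, so Principle B applies: it must be free in its binding domain.
Binding domain of *them₆*: the embedded TP, whose subject is the musicians₄.
*the candidates₁* c-commands the pronoun but from outside its binding domain, and is not c-commanded by it → coindexation permitted.
*the pilots₂* c-commands the pronoun but from outside its binding domain, and is not c-commanded by it → coindexation permitted.
*the engineers₃* c-commands the pronoun but from outside its binding domain, and is not c-commanded by it → coindexation permitted.
*the musicians₄* c-commands the pronoun within its binding domain → coindexation would violate Principle B.
*the reviewers₅* and the pronoun do not c-command one another → neither Principle B nor Principle C is at stake; coindexation permitted.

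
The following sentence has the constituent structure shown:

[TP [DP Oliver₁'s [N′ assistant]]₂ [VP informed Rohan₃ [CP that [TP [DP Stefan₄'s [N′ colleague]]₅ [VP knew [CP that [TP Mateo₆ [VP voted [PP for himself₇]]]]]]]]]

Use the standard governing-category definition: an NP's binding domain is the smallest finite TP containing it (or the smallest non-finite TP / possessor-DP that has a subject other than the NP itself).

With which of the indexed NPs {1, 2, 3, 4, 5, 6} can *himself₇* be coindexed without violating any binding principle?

*himself* is an anaphor, so Principle A applies: it must be bound in its binding domain.
Binding domain of *himself₇*: the embedded TP, whose subject is Mateo₆.
*Oliver₁* does not c-command the anaphor → cannot bind it.
*[Oliver₁'s assistant]₂* c-commands the anaphor but is outside its binding domain → cannot satisfy Principle A.
*Rohan₃* c-commands the anaphor but is outside its binding domain → cannot satisfy Principle A.
*Stefan₄* does not c-command the anaphor → cannot bind it.
*[Stefan₄'s colleague]₅* c-commands the anaphor but is outside its binding domain → cannot satisfy Principle A.
*Mateo₆* c-commands the anaphor within its binding domain → licit binder.

{6}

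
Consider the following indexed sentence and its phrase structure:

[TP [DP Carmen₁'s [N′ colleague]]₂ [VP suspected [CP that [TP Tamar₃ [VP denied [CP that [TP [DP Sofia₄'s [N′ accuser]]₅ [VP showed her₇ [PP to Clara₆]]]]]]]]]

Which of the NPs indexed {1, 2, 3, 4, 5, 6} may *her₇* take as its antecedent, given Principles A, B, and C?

*her* is a pronoun, so Principle B applies: it must be free in its binding domain.
Binding domain of *her₇*: the embedded TP, whose subject is [Sofia₄'s accuser]₅.
*Carmen₁* and the pronoun do not c-command one another → neither Principle B nor Principle C is at stake; coindexation permitted.
*[Carmen₁'s colleague]₂* c-commands the pronoun but from outside its binding domain, and is not c-commanded by it → coindexation permitted.
*Tamar₃* c-commands the pronoun but from outside its binding domain, and is not c-commanded by it → coindexation permitted.
*Sofia₄* and the pronoun do not c-command one another → neither Principle B nor Principle C is at stake; coindexation permitted.
*[Sofia₄'s accuser]₅* c-commands the pronoun within its binding domain → coindexation would violate Principle B.
*Clara₆*: the pronoun c-commands this R-expression → coindexation would violate Principle C on *Clara₆*.

{1, 2, 3, 4}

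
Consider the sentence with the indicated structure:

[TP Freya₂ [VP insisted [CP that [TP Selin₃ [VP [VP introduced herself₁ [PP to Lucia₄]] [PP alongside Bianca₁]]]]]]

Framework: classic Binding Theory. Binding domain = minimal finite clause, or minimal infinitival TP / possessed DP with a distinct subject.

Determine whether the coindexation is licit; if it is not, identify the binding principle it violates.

The two coindexed NPs are *Bianca₁* and *herself₁*.
*herself₁* is an anaphor. Principle A requires it to be bound within its binding domain — the embedded TP, whose subject is Selin₃.
Within that domain it is c-commanded by *Selin₃*, which does not share its index.
*Bianca₁* does not c-command the anaphor at all.
The anaphor is unbound in its domain → Principle A violation.

Principle A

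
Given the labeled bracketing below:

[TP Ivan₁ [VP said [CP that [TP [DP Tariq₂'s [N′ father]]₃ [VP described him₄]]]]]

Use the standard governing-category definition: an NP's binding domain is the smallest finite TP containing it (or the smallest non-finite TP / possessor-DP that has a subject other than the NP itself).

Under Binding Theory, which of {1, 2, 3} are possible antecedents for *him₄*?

*him* is a pronoun, so Principle B applies: it must be free in its binding domain.
Binding domain of *him₄*: the embedded TP, whose subject is [Tariq₂'s father]₃.
*Ivan₁* c-commands the pronoun but from outside its binding domain, and is not c-commanded by it → coindexation permitted.
*Tariq₂* and the pronoun do not c-command one another → neither Principle B nor Principle C is at stake; coindexation permitted.
*[Tariq₂'s father]₃* c-commands the pronoun within its binding domain → coindexation would violate Principle B.

{1, 2}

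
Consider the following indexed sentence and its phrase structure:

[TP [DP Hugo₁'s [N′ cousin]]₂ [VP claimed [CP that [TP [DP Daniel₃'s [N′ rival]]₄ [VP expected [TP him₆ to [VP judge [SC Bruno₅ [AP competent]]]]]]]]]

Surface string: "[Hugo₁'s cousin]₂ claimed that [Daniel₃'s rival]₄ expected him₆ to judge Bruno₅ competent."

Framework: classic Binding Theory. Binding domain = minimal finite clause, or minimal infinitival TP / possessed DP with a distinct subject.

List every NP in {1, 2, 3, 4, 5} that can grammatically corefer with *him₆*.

{1, 2, 3}

*him* is a pronoun, so Principle B applies: it must be free in its binding domain.
Binding domain of *him₆*: the embedded TP, whose subject is [Daniel₃'s rival]₄.
*Hugo₁* and the pronoun do not c-command one another → neither Principle B nor Principle C is at stake; coindexation permitted.
*[Hugo₁'s cousin]₂* c-commands the pronoun but from outside its binding domain, and is not c-commanded by it → coindexation permitted.
*Daniel₃* and the pronoun do not c-command one another → neither Principle B nor Principle C is at stake; coindexation permitted.
*[Daniel₃'s rival]₄* c-commands the pronoun within its binding domain → coindexation would violate Principle B.
*Bruno₅*: the pronoun c-commands this R-expression → coindexation would violate Principle C on *Bruno₅*.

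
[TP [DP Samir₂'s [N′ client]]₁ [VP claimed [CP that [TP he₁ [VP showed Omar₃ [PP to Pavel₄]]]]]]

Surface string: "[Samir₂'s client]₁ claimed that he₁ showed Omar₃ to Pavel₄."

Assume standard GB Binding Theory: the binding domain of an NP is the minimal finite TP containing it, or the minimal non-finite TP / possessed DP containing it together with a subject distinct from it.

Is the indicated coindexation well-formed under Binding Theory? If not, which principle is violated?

The two coindexed NPs are *[Samir₂'s client]₁* and *he₁*.
*he₁* is a pronoun; nothing c-commands it within its binding domain (the embedded TP.), so Principle B holds trivially.
*[Samir₂'s client]₁* is an R-expression; *he₁* does not c-command it, and no other NP shares its index, so Principle C is satisfied.
All principles are respected.

grammatical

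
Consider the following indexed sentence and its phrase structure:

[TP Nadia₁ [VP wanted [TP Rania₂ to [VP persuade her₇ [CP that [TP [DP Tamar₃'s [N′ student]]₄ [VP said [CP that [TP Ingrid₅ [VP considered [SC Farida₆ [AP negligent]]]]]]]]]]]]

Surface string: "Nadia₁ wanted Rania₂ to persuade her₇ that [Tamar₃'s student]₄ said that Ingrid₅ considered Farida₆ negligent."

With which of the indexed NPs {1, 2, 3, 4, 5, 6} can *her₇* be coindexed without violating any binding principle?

{1}

*her* is a pronoun, so Principle B applies: it must be free in its binding domain.
Binding domain of *her₇*: the embedded TP, whose subject is Rania₂.
*Nadia₁* c-commands the pronoun but from outside its binding domain, and is not c-commanded by it → coindexation permitted.
*Rania₂* c-commands the pronoun within its binding domain → coindexation would violate Principle B.
*Tamar₃*: the pronoun c-commands this R-expression → coindexation would violate Principle C on *Tamar₃*.
*[Tamar₃'s student]₄*: the pronoun c-commands this R-expression → coindexation would violate Principle C on *[Tamar₃'s student]₄*.
*Ingrid₅*: the pronoun c-commands this R-expression → coindexation would violate Principle C on *Ingrid₅*.
*Farida₆*: the pronoun c-commands this R-expression → coindexation would violate Principle C on *Farida₆*.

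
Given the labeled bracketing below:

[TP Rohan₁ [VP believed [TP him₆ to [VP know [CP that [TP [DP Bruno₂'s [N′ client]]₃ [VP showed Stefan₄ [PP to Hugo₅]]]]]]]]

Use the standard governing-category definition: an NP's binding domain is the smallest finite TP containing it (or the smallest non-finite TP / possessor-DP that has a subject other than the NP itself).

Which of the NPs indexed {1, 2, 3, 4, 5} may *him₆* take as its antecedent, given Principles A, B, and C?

none

*him* is a pronoun, so Principle B applies: it must be free in its binding domain.
Binding domain of *him₆*: the matrix TP, whose subject is Rohan₁.
*Rohan₁* c-commands the pronoun within its binding domain → coindexation would violate Principle B.
*Bruno₂*: the pronoun c-commands this R-expression → coindexation would violate Principle C on *Bruno₂*.
*[Bruno₂'s client]₃*: the pronoun c-commands this R-expression → coindexation would violate Principle C on *[Bruno₂'s client]₃*.
*Stefan₄*: the pronoun c-commands this R-expression → coindexation would violate Principle C on *Stefan₄*.
*Hugo₅*: the pronoun c-commands this R-expression → coindexation would violate Principle C on *Hugo₅*.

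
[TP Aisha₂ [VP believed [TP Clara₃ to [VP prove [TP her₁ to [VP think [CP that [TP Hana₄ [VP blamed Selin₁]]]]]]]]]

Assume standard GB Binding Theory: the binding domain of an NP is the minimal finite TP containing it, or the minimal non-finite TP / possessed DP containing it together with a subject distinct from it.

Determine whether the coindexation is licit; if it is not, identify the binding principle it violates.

The two coindexed NPs are *her₁* and *Selin₁*.
*Selin₁* is an R-expression. Principle C requires it to be free everywhere.
*her₁* c-commands it and carries the same index.
The R-expression is bound → Principle C violation.

Principle C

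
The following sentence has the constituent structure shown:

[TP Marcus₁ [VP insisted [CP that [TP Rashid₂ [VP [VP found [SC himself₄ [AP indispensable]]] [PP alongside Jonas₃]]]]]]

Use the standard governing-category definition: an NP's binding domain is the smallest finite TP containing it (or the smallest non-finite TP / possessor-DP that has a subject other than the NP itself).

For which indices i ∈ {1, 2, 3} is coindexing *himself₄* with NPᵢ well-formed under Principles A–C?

{2}

*himself* is an anaphor, so Principle A applies: it must be bound in its binding domain.
Binding domain of *himself₄*: the embedded TP, whose subject is Rashid₂.
*Marcus₁* c-commands the anaphor but is outside its binding domain → cannot satisfy Principle A.
*Rashid₂* c-commands the anaphor within its binding domain → licit binder.
*Jonas₃* does not c-command the anaphor → cannot bind it.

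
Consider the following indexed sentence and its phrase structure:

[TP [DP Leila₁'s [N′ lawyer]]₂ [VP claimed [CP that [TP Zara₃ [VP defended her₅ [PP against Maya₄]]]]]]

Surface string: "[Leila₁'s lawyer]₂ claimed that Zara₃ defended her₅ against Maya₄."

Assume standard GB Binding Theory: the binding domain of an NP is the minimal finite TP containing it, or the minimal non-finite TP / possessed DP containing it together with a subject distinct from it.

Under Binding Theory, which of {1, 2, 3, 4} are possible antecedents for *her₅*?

*her* is a pronoun, so Principle B applies: it must be free in its binding domain.
Binding domain of *her₅*: the embedded TP, whose subject is Zara₃.
*Leila₁* and the pronoun do not c-command one another → neither Principle B nor Principle C is at stake; coindexation permitted.
*[Leila₁'s lawyer]₂* c-commands the pronoun but from outside its binding domain, and is not c-commanded by it → coindexation permitted.
*Zara₃* c-commands the pronoun within its binding domain → coindexation would violate Principle B.
*Maya₄*: the pronoun c-commands this R-expression → coindexation would violate Principle C on *Maya₄*.

{1, 2}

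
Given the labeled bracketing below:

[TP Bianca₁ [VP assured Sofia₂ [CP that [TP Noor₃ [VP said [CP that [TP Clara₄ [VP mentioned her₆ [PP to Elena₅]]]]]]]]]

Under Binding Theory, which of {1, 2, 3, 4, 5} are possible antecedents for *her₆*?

*her* is a pronoun, so Principle B applies: it must be free in its binding domain.
Binding domain of *her₆*: the embedded TP, whose subject is Clara₄.
*Bianca₁* c-commands the pronoun but from outside its binding domain, and is not c-commanded by it → coindexation permitted.
*Sofia₂* c-commands the pronoun but from outside its binding domain, and is not c-commanded by it → coindexation permitted.
*Noor₃* c-commands the pronoun but from outside its binding domain, and is not c-commanded by it → coindexation permitted.
*Clara₄* c-commands the pronoun within its binding domain → coindexation would violate Principle B.
*Elena₅*: the pronoun c-commands this R-expression → coindexation would violate Principle C on *Elena₅*.

{1, 2, 3}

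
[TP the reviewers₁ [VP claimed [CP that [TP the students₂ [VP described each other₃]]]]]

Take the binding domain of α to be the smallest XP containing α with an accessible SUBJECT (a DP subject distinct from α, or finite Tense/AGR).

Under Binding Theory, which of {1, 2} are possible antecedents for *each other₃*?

*each other* is an anaphor, so Principle A applies: it must be bound in its binding domain.
Binding domain of *each other₃*: the embedded TP, whose subject is the students₂.
*the reviewers₁* c-commands the anaphor but is outside its binding domain → cannot satisfy Principle A.
*the students₂* c-commands the anaphor within its binding domain → licit binder.

{2}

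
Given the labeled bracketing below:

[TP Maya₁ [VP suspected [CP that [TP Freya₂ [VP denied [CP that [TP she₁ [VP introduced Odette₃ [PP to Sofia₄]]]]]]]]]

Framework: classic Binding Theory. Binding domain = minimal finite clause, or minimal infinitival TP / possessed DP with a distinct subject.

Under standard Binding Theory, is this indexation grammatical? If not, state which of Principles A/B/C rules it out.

grammatical

The two coindexed NPs are *Maya₁* and *she₁*.
*she₁* is a pronoun; nothing c-commands it within its binding domain (the embedded TP.), so Principle B holds trivially.
*Maya₁* is an R-expression; *she₁* does not c-command it, and no other NP shares its index, so Principle C is satisfied.
All principles are respected.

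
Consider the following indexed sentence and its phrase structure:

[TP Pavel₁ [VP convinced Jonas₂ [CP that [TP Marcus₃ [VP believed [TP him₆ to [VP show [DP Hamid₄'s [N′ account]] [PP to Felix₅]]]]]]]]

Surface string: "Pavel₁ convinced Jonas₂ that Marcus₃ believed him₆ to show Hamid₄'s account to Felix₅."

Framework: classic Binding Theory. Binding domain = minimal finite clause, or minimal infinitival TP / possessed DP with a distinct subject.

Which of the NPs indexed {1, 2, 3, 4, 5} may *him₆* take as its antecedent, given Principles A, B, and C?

{1, 2}

*him* is a pronoun, so Principle B applies: it must be free in its binding domain.
Binding domain of *him₆*: the embedded TP, whose subject is Marcus₃.
*Pavel₁* c-commands the pronoun but from outside its binding domain, and is not c-commanded by it → coindexation permitted.
*Jonas₂* c-commands the pronoun but from outside its binding domain, and is not c-commanded by it → coindexation permitted.
*Marcus₃* c-commands the pronoun within its binding domain → coindexation would violate Principle B.
*Hamid₄*: the pronoun c-commands this R-expression → coindexation would violate Principle C on *Hamid₄*.
*Felix₅*: the pronoun c-commands this R-expression → coindexation would violate Principle C on *Felix₅*.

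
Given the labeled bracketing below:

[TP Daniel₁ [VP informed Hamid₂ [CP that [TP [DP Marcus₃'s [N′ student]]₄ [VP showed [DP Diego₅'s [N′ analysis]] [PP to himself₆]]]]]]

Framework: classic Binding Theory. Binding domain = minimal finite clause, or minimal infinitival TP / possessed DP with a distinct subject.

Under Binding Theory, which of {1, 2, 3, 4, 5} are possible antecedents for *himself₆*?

*himself* is an anaphor, so Principle A applies: it must be bound in its binding domain.
Binding domain of *himself₆*: the embedded TP, whose subject is [Marcus₃'s student]₄.
*Daniel₁* c-commands the anaphor but is outside its binding domain → cannot satisfy Principle A.
*Hamid₂* c-commands the anaphor but is outside its binding domain → cannot satisfy Principle A.
*Marcus₃* does not c-command the anaphor → cannot bind it.
*[Marcus₃'s student]₄* c-commands the anaphor within its binding domain → licit binder.
*Diego₅* does not c-command the anaphor → cannot bind it.

{4}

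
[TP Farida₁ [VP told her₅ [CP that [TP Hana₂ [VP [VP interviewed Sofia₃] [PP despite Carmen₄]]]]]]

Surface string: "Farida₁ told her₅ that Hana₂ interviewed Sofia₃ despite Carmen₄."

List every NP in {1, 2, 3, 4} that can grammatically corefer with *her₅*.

none

*her* is a pronoun, so Principle B applies: it must be free in its binding domain.
Binding domain of *her₅*: the matrix TP, whose subject is Farida₁.
*Farida₁* c-commands the pronoun within its binding domain → coindexation would violate Principle B.
*Hana₂*: the pronoun c-commands this R-expression → coindexation would violate Principle C on *Hana₂*.
*Sofia₃*: the pronoun c-commands this R-expression → coindexation would violate Principle C on *Sofia₃*.
*Carmen₄*: the pronoun c-commands this R-expression → coindexation would violate Principle C on *Carmen₄*.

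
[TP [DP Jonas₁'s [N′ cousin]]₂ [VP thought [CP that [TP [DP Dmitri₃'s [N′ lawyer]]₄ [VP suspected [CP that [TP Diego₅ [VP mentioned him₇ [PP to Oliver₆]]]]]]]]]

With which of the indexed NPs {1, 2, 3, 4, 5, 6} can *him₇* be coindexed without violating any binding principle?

*him* is a pronoun, so Principle B applies: it must be free in its binding domain.
Binding domain of *him₇*: the embedded TP, whose subject is Diego₅.
*Jonas₁* and the pronoun do not c-command one another → neither Principle B nor Principle C is at stake; coindexation permitted.
*[Jonas₁'s cousin]₂* c-commands the pronoun but from outside its binding domain, and is not c-commanded by it → coindexation permitted.
*Dmitri₃* and the pronoun do not c-command one another → neither Principle B nor Principle C is at stake; coindexation permitted.
*[Dmitri₃'s lawyer]₄* c-commands the pronoun but from outside its binding domain, and is not c-commanded by it → coindexation permitted.
*Diego₅* c-commands the pronoun within its binding domain → coindexation would violate Principle B.
*Oliver₆*: the pronoun c-commands this R-expression → coindexation would violate Principle C on *Oliver₆*.

{1, 2, 3, 4}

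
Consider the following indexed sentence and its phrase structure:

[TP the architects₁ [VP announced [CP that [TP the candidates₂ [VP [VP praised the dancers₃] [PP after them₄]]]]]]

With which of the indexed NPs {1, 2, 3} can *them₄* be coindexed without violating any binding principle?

{1, 3}

*them* is a pronoun, so Principle B applies: it must be free in its binding domain.
Binding domain of *them₄*: the embedded TP, whose subject is the candidates₂.
*the architects₁* c-commands the pronoun but from outside its binding domain, and is not c-commanded by it → coindexation permitted.
*the candidates₂* c-commands the pronoun within its binding domain → coindexation would violate Principle B.
*the dancers₃* and the pronoun do not c-command one another → neither Principle B nor Principle C is at stake; coindexation permitted.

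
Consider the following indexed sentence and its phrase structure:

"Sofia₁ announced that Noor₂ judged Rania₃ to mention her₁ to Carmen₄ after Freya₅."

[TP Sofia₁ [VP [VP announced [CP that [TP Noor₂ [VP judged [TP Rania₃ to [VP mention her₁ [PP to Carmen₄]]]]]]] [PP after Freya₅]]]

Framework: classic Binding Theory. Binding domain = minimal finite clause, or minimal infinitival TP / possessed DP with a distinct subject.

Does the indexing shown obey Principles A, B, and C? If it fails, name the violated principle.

The two coindexed NPs are *Sofia₁* and *her₁*.
*her₁* is a pronoun; its binding domain is the embedded TP, whose subject is Rania₃. Within that domain it is c-commanded only by *Rania₃*, which carries a different index — the pronoun is free locally, so Principle B holds.
*Sofia₁* is an R-expression; *her₁* does not c-command it, and no other NP shares its index, so Principle C is satisfied.
All principles are respected.

grammatical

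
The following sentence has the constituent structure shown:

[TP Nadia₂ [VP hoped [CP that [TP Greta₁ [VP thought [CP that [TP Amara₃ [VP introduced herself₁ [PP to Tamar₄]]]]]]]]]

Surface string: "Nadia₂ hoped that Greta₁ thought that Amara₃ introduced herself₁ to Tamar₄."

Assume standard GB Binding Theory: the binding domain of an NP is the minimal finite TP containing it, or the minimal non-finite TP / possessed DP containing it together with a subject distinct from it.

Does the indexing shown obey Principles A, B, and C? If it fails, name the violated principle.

The two coindexed NPs are *Greta₁* and *herself₁*.
*herself₁* is an anaphor. Principle A requires it to be bound within its binding domain — the embedded TP, whose subject is Amara₃.
Within that domain it is c-commanded by *Amara₃*, which does not share its index.
*Greta₁* does c-command the anaphor, but from outside its binding domain.
The anaphor is unbound in its domain → Principle A violation.

Principle A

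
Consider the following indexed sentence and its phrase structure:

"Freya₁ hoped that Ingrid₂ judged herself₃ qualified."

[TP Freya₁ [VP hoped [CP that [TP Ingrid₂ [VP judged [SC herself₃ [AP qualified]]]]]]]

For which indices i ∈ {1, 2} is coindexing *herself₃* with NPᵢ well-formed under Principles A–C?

{2}

*herself* is an anaphor, so Principle A applies: it must be bound in its binding domain.
Binding domain of *herself₃*: the embedded TP, whose subject is Ingrid₂.
*Freya₁* c-commands the anaphor but is outside its binding domain → cannot satisfy Principle A.
*Ingrid₂* c-commands the anaphor within its binding domain → licit binder.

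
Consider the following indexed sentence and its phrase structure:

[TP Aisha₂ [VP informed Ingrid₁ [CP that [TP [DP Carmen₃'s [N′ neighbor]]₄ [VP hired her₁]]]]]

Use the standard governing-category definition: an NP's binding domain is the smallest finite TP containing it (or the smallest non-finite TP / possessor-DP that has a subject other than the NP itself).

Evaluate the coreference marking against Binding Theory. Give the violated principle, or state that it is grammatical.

The two coindexed NPs are *Ingrid₁* and *her₁*.
*her₁* is a pronoun; its binding domain is the embedded TP, whose subject is [Carmen₃'s neighbor]₄. Within that domain it is c-commanded only by *[Carmen₃'s neighbor]₄*, which carries a different index — the pronoun is free locally, so Principle B holds.
*Ingrid₁* is an R-expression; *her₁* does not c-command it, and no other NP shares its index, so Principle C is satisfied.
All principles are respected.

grammatical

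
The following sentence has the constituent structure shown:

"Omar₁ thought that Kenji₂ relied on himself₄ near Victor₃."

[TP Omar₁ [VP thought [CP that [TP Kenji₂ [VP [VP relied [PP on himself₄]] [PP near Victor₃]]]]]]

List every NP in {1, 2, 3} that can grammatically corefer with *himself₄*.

{2}

*himself* is an anaphor, so Principle A applies: it must be bound in its binding domain.
Binding domain of *himself₄*: the embedded TP, whose subject is Kenji₂.
*Omar₁* c-commands the anaphor but is outside its binding domain → cannot satisfy Principle A.
*Kenji₂* c-commands the anaphor within its binding domain → licit binder.
*Victor₃* does not c-command the anaphor → cannot bind it.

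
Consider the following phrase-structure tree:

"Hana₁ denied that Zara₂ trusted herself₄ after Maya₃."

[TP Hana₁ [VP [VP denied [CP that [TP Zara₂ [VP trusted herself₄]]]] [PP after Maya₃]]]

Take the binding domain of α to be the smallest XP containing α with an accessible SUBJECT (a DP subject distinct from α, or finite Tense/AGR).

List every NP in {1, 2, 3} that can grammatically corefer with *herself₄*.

{2}

*herself* is an anaphor, so Principle A applies: it must be bound in its binding domain.
Binding domain of *herself₄*: the embedded TP, whose subject is Zara₂.
*Hana₁* c-commands the anaphor but is outside its binding domain → cannot satisfy Principle A.
*Zara₂* c-commands the anaphor within its binding domain → licit binder.
*Maya₃* does not c-command the anaphor → cannot bind it.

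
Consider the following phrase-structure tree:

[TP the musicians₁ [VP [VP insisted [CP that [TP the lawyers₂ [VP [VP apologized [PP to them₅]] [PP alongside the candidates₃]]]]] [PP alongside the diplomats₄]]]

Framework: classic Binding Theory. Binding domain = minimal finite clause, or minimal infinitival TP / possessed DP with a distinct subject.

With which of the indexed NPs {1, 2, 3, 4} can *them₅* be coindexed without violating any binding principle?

*them* is a pronoun, so Principle B applies: it must be free in its binding domain.
Binding domain of *them₅*: the embedded TP, whose subject is the lawyers₂.
*the musicians₁* c-commands the pronoun but from outside its binding domain, and is not c-commanded by it → coindexation permitted.
*the lawyers₂* c-commands the pronoun within its binding domain → coindexation would violate Principle B.
*the candidates₃* and the pronoun do not c-command one another → neither Principle B nor Principle C is at stake; coindexation permitted.
*the diplomats₄* and the pronoun do not c-command one another → neither Principle B nor Principle C is at stake; coindexation permitted.

{1, 3, 4}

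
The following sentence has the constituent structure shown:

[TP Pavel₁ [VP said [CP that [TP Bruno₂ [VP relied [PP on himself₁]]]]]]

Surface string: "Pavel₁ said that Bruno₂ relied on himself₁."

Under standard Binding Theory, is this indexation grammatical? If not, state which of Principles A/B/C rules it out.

Principle A

The two coindexed NPs are *Pavel₁* and *himself₁*.
*himself₁* is an anaphor. Principle A requires it to be bound within its binding domain — the embedded TP, whose subject is Bruno₂.
Within that domain it is c-commanded by *Bruno₂*, which does not share its index.
*Pavel₁* does c-command the anaphor, but from outside its binding domain.
The anaphor is unbound in its domain → Principle A violation.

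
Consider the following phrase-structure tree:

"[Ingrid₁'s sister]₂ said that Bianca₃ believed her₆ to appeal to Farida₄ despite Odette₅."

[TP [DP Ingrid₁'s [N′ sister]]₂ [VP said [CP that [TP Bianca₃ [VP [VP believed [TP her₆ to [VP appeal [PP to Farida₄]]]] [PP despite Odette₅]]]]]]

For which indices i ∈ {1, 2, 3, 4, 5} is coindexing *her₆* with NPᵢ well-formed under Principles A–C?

{1, 2, 5}

*her* is a pronoun, so Principle B applies: it must be free in its binding domain.
Binding domain of *her₆*: the embedded TP, whose subject is Bianca₃.
*Ingrid₁* and the pronoun do not c-command one another → neither Principle B nor Principle C is at stake; coindexation permitted.
*[Ingrid₁'s sister]₂* c-commands the pronoun but from outside its binding domain, and is not c-commanded by it → coindexation permitted.
*Bianca₃* c-commands the pronoun within its binding domain → coindexation would violate Principle B.
*Farida₄*: the pronoun c-commands this R-expression → coindexation would violate Principle C on *Farida₄*.
*Odette₅* and the pronoun do not c-command one another → neither Principle B nor Principle C is at stake; coindexation permitted.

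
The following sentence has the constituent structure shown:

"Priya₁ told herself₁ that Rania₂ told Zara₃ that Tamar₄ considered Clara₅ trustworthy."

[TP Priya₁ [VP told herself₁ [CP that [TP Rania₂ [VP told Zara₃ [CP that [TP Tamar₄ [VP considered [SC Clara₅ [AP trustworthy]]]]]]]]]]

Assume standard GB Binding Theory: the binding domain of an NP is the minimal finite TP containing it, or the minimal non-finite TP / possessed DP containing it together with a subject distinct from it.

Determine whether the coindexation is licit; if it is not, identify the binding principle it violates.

grammatical

The two coindexed NPs are *Priya₁* and *herself₁*.
*herself₁* is an anaphor; its binding domain is the matrix TP, whose subject is Priya₁. *Priya₁* c-commands it within that domain and shares its index, so Principle A is satisfied.
*Priya₁* is an R-expression; *herself₁* does not c-command it, and no other NP shares its index, so Principle C is satisfied.
All principles are respected.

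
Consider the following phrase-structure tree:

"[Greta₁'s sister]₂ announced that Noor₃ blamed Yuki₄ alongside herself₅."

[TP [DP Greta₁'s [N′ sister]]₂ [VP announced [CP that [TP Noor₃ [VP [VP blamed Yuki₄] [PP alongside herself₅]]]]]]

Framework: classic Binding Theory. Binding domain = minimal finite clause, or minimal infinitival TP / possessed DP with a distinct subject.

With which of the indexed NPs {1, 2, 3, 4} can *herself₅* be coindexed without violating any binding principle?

{3}

*herself* is an anaphor, so Principle A applies: it must be bound in its binding domain.
Binding domain of *herself₅*: the embedded TP, whose subject is Noor₃.
*Greta₁* does not c-command the anaphor → cannot bind it.
*[Greta₁'s sister]₂* c-commands the anaphor but is outside its binding domain → cannot satisfy Principle A.
*Noor₃* c-commands the anaphor within its binding domain → licit binder.
*Yuki₄* does not c-command the anaphor → cannot bind it.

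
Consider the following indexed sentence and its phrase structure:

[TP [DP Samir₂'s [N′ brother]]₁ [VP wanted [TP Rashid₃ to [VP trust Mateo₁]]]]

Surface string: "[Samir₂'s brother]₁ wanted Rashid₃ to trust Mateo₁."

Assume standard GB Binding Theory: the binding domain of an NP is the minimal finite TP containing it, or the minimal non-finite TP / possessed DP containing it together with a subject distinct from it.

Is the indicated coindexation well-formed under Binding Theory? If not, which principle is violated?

The two coindexed NPs are *[Samir₂'s brother]₁* and *Mateo₁*.
*Mateo₁* is an R-expression. Principle C requires it to be free everywhere.
*[Samir₂'s brother]₁* c-commands it and carries the same index.
The R-expression is bound → Principle C violation.

Principle C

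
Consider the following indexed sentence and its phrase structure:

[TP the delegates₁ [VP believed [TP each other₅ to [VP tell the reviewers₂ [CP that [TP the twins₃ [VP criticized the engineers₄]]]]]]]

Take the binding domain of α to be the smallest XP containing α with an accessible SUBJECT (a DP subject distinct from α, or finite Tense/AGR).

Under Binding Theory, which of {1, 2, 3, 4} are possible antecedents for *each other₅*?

{1}

*each other* is an anaphor, so Principle A applies: it must be bound in its binding domain.
Binding domain of *each other₅*: the matrix TP, whose subject is the delegates₁.
*the delegates₁* c-commands the anaphor within its binding domain → licit binder.
*the reviewers₂* does not c-command the anaphor → cannot bind it.
*the twins₃* does not c-command the anaphor → cannot bind it.
*the engineers₄* does not c-command the anaphor → cannot bind it.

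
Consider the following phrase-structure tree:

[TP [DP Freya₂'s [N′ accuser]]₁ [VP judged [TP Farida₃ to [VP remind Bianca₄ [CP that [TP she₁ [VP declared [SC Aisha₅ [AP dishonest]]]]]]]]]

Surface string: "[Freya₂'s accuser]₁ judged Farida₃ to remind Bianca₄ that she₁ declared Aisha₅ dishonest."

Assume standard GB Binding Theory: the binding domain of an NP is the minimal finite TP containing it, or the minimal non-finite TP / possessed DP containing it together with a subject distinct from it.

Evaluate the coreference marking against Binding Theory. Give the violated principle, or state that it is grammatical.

The two coindexed NPs are *[Freya₂'s accuser]₁* and *she₁*.
*she₁* is a pronoun; nothing c-commands it within its binding domain (the embedded TP.), so Principle B holds trivially.
*[Freya₂'s accuser]₁* is an R-expression; *she₁* does not c-command it, and no other NP shares its index, so Principle C is satisfied.
All principles are respected.

grammatical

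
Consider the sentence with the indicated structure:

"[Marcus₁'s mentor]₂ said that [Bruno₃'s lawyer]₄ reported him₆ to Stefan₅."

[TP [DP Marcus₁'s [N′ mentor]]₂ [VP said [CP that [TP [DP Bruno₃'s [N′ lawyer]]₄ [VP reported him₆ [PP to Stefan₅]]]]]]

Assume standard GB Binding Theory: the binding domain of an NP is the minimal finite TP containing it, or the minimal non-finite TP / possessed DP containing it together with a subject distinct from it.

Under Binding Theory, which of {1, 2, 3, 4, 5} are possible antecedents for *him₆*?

*him* is a pronoun, so Principle B applies: it must be free in its binding domain.
Binding domain of *him₆*: the embedded TP, whose subject is [Bruno₃'s lawyer]₄.
*Marcus₁* and the pronoun do not c-command one another → neither Principle B nor Principle C is at stake; coindexation permitted.
*[Marcus₁'s mentor]₂* c-commands the pronoun but from outside its binding domain, and is not c-commanded by it → coindexation permitted.
*Bruno₃* and the pronoun do not c-command one another → neither Principle B nor Principle C is at stake; coindexation permitted.
*[Bruno₃'s lawyer]₄* c-commands the pronoun within its binding domain → coindexation would violate Principle B.
*Stefan₅*: the pronoun c-commands this R-expression → coindexation would violate Principle C on *Stefan₅*.

{1, 2, 3}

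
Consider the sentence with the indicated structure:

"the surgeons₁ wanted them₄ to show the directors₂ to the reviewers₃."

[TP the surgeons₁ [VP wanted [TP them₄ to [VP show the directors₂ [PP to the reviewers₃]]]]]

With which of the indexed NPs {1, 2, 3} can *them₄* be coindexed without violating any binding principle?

*them* is a pronoun, so Principle B applies: it must be free in its binding domain.
Binding domain of *them₄*: the matrix TP, whose subject is the surgeons₁.
*the surgeons₁* c-commands the pronoun within its binding domain → coindexation would violate Principle B.
*the directors₂*: the pronoun c-commands this R-expression → coindexation would violate Principle C on *the directors₂*.
*the reviewers₃*: the pronoun c-commands this R-expression → coindexation would violate Principle C on *the reviewers₃*.

none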